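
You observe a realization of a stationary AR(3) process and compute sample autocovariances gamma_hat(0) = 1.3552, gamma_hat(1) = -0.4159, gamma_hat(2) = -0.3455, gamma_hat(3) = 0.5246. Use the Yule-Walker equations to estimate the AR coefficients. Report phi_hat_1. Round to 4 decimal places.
\hat\phi_{1} = -0.3450

The Yule-Walker equations for an AR(p) process read, in matrix form,
  Gamma_p phi = r_p,   with   (Gamma_p)_{ij} = gamma(|i - j|),
                       (r_p)_i = gamma(i),   i,j = 1..p.
Substitute the sample gammas (Toeplitz matrix and right-hand side of size 3):
  Gamma_p = [[1.3552, -0.4159, -0.3455], [-0.4159, 1.3552, -0.4159], [-0.3455, -0.4159, 1.3552]]
  r_p     = [-0.4159, -0.3455, 0.5246]
Written out (R1..R3):
  (R1) 1.3552 phi_1 - 0.4159 phi_2 - 0.3455 phi_3 = -0.4159
  (R2) -0.4159 phi_1 + 1.3552 phi_2 - 0.4159 phi_3 = -0.3455
  (R3) -0.3455 phi_1 - 0.4159 phi_2 + 1.3552 phi_3 = 0.5246
Gaussian elimination:
  R2 <- R2 - (-0.4159/1.3552) R1 = R2 - (-0.306892) R1:  1.227564 phi_2 - 0.521931 phi_3 = -0.473136
  R3 <- R3 - (-0.3455/1.3552) R1 = R3 - (-0.254944) R1:  -0.521931 phi_2 + 1.267117 phi_3 = 0.418569
  R3 <- R3 - (-0.521931/1.227564) R2 = R3 - (-0.425176) R2:  1.045204 phi_3 = 0.217402
Back-substitution:
  phi_hat_3 = 0.217402 / 1.045204 = 0.208
  phi_hat_2 = (-0.473136 - (-0.521931)(0.208)) / 1.227564 = -0.29699
  phi_hat_1 = (-0.4159 - (-0.4159)(-0.29699) - (-0.3455)(0.208)) / 1.3552 = -0.345008
So phi_hat = [-0.3450, -0.2970, 0.2080].
Therefore phi_hat_1 = -0.3450.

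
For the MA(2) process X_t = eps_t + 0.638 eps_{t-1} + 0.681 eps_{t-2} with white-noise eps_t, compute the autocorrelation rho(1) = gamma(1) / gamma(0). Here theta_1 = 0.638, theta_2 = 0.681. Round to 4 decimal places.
\rho(1) = 0.5733

For an MA(q) process with theta_0 = 1, the autocovariance is
  gamma(k) = sigma^2 * sum_{i=0..q-k} theta_i * theta_{i+k},
and rho(k) = gamma(k) / gamma(0). Sigma^2 cancels.
  numerator   = (1)*(0.638) + (0.638)*(0.681) = 1.072478.
  denominator = (1)^2 + (0.638)^2 + (0.681)^2 = 1.870805.
  rho(1) = 1.072478 / 1.870805 = 0.5733.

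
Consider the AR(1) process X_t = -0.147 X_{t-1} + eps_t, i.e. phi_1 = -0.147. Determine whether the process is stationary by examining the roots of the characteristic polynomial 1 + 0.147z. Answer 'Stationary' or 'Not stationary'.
\text{Stationary}

The AR(p) characteristic polynomial is P(z) = 1 + 0.147z.
Stationarity requires all roots to lie outside the unit circle, i.e. |z| > 1 for every root.
This is linear in z: 1 + (0.147) z = 0  =>  z = -1/(0.147) = -6.802721,  |z| = 6.802721.
Moduli of all roots: 6.8027.
All moduli strictly greater than 1? Yes.
Verdict: Stationary.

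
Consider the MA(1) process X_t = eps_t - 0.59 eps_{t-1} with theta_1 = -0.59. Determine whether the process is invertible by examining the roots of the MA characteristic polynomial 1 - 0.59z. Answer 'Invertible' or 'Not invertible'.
\text{Invertible}

The MA(q) characteristic polynomial is P(z) = 1 - 0.59z.
Invertibility requires all roots to lie outside the unit circle, i.e. |z| > 1 for every root.
This is linear in z: 1 + (-0.59) z = 0  =>  z = -1/(-0.59) = 1.694915,  |z| = 1.694915.
Moduli of all roots: 1.6949.
All moduli strictly greater than 1? Yes.
Verdict: Invertible.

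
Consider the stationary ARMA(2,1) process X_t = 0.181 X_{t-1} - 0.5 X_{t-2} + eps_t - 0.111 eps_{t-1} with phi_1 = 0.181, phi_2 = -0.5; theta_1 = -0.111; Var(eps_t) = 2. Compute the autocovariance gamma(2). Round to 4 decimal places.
\gamma(2) = -1.3020

Multiply the model equation by X_{t-k} and take expectations. With theta_0 = psi_0 = 1 and psi_j the MA(infinity) weights, this gives
  gamma(k) - sum_i phi_i gamma(k-i) = c_k,
  c_k = sigma^2 * sum_{j=k..q} theta_j psi_{j-k}   (c_k = 0 for k > q),
using gamma(-m) = gamma(m).
psi-weights needed (psi_j = theta_j + sum_i phi_i psi_{j-i}):
  psi_1 = theta_1 + phi_1 = -0.111 + (0.181) = 0.07
Right-hand sides:
  c_0 = sigma^2 (1 + theta_1 psi_1) = 2 * (1 + (-0.111)(0.07)) = 2 * 0.99223 = 1.98446
  c_1 = sigma^2 theta_1 = 2 * (-0.111) = -0.222
  c_2 = 0
Equations for k = 0, 1, 2 (AR order 2, c_2 = 0):
  (E0) gamma(0) = phi_1 gamma(1) + phi_2 gamma(2) + c_0
  (E1) gamma(1) = phi_1 gamma(0) + phi_2 gamma(1) + c_1
  (E2) gamma(2) = phi_1 gamma(1) + phi_2 gamma(0)
From (E1): gamma(1) = A gamma(0) + B with
  A = phi_1 / (1 - phi_2) = 0.181 / 1.5 = 0.120667,   B = c_1 / (1 - phi_2) = -0.222 / 1.5 = -0.148.
Insert (E2) into (E0): gamma(0) (1 - phi_2^2) = phi_1 (1 + phi_2) gamma(1) + c_0.
  phi_1 (1 + phi_2) = (0.181)(0.5) = 0.0905,   1 - phi_2^2 = 0.75.
Replace gamma(1) by A gamma(0) + B and collect gamma(0):
  gamma(0) [0.75 - (0.0905)(0.120667)] = (0.0905)(-0.148) + 1.98446
  gamma(0) * 0.73908 = 1.971066
  gamma(0) = 1.971066 / 0.73908 = 2.66692.
  gamma(1) = A gamma(0) + B = (0.120667)(2.66692) + (-0.148) = 0.173808.
  gamma(2) = phi_1 gamma(1) + phi_2 gamma(0) = (0.181)(0.173808) + (-0.5)(2.66692) = -1.302.
Therefore gamma(2) = -1.3020 (to 4 decimal places).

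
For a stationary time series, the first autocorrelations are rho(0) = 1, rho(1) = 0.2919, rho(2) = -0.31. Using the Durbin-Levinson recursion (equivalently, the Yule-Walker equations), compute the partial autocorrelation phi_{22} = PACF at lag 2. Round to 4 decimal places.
\phi_{22} = -0.4320

The PACF at lag k is phi_{kk}, the last component of the solution
to the Yule-Walker system G_k phi = r_k where
  (G_k)_{ij} = rho(|i - j|), (r_k)_i = rho(i), i,j = 1..k.
Equivalently, Durbin-Levinson gives phi_{kk} iteratively:
  phi_{11} = rho(1)
  phi_{kk} = [rho(k) - sum_{j=1..k-1} phi_{k-1,j} rho(k-j)]
            / [1 - sum_{j=1..k-1} phi_{k-1,j} rho(j)],
  phi_{k,j} = phi_{k-1,j} - phi_{kk} phi_{k-1,k-j},  j = 1..k-1.
Step k = 1:
  phi_11 = rho(1) = 0.2919.
Step k = 2:
  phi_22 = [rho(2) - phi_11 rho(1)] / [1 - phi_11 rho(1)] = [-0.31 - (0.2919)(0.2919)] / [1 - (0.2919)(0.2919)]
         = -0.39520561 / 0.91479439 = -0.432.
Therefore phi_{22} = -0.4320.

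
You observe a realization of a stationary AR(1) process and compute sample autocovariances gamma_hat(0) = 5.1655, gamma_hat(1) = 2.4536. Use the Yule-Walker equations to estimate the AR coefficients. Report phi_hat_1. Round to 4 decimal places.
\hat\phi_{1} = 0.4750

The Yule-Walker equations for an AR(p) process read, in matrix form,
  Gamma_p phi = r_p,   with   (Gamma_p)_{ij} = gamma(|i - j|),
                       (r_p)_i = gamma(i),   i,j = 1..p.
Substitute the sample gammas (Toeplitz matrix and right-hand side of size 1):
  Gamma_p = [[5.1655]]
  r_p     = [2.4536]
With p = 1 this is the single equation gamma(0) phi_1 = gamma(1):
  phi_hat_1 = gamma(1) / gamma(0) = 2.4536 / 5.1655 = 0.4750.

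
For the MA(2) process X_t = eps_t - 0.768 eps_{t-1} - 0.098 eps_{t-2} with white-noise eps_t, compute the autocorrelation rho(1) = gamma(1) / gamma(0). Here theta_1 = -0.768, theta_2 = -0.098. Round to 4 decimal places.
\rho(1) = -0.4331

For an MA(q) process with theta_0 = 1, the autocovariance is
  gamma(k) = sigma^2 * sum_{i=0..q-k} theta_i * theta_{i+k},
and rho(k) = gamma(k) / gamma(0). Sigma^2 cancels.
  numerator   = (1)*(-0.768) + (-0.768)*(-0.098) = -0.692736.
  denominator = (1)^2 + (-0.768)^2 + (-0.098)^2 = 1.599428.
  rho(1) = -0.692736 / 1.599428 = -0.4331.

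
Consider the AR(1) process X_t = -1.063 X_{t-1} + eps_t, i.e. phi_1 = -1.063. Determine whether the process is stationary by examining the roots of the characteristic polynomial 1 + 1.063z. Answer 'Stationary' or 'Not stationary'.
\text{Not stationary}

The AR(p) characteristic polynomial is P(z) = 1 + 1.063z.
Stationarity requires all roots to lie outside the unit circle, i.e. |z| > 1 for every root.
This is linear in z: 1 + (1.063) z = 0  =>  z = -1/(1.063) = -0.940734,  |z| = 0.940734.
Moduli of all roots: 0.9407.
All moduli strictly greater than 1? No.
Verdict: Not stationary.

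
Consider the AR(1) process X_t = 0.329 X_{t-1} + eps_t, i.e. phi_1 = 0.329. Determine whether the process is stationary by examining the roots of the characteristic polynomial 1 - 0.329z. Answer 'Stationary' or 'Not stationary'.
\text{Stationary}

The AR(p) characteristic polynomial is P(z) = 1 - 0.329z.
Stationarity requires all roots to lie outside the unit circle, i.e. |z| > 1 for every root.
This is linear in z: 1 + (-0.329) z = 0  =>  z = -1/(-0.329) = 3.039514,  |z| = 3.039514.
Moduli of all roots: 3.0395.
All moduli strictly greater than 1? Yes.
Verdict: Stationary.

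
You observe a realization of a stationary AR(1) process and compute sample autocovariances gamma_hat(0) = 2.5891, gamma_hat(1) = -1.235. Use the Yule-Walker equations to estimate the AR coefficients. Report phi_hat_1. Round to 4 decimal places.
\hat\phi_{1} = -0.4770

The Yule-Walker equations for an AR(p) process read, in matrix form,
  Gamma_p phi = r_p,   with   (Gamma_p)_{ij} = gamma(|i - j|),
                       (r_p)_i = gamma(i),   i,j = 1..p.
Substitute the sample gammas (Toeplitz matrix and right-hand side of size 1):
  Gamma_p = [[2.5891]]
  r_p     = [-1.235]
With p = 1 this is the single equation gamma(0) phi_1 = gamma(1):
  phi_hat_1 = gamma(1) / gamma(0) = -1.235 / 2.5891 = -0.4770.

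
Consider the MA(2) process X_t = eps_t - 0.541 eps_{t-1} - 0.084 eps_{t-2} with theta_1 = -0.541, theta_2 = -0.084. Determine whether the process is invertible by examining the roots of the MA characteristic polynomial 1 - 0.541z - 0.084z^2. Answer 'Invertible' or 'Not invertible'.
\text{Invertible}

The MA(q) characteristic polynomial is P(z) = 1 - 0.541z - 0.084z^2.
Invertibility requires all roots to lie outside the unit circle, i.e. |z| > 1 for every root.
Set 1 + (-0.541) z + (-0.084) z^2 = 0, i.e. a z^2 + b z + c = 0 with a = -0.084, b = -0.541, c = 1.
Discriminant D = b^2 - 4ac = (-0.541)^2 - 4*(-0.084)*1 = 0.292681 - (-0.336) = 0.628681.
D >= 0, so the roots are real: z = (-b +/- sqrt(D)) / (2a) = (0.541 +/- 0.792894) / (-0.168).
  z_1 = (0.541 + 0.792894) / (-0.168) = -7.9398,   |z_1| = 7.9398.
  z_2 = (0.541 - 0.792894) / (-0.168) = 1.4994,   |z_2| = 1.4994.
Moduli of all roots: 7.9398, 1.4994.
All moduli strictly greater than 1? Yes.
Verdict: Invertible.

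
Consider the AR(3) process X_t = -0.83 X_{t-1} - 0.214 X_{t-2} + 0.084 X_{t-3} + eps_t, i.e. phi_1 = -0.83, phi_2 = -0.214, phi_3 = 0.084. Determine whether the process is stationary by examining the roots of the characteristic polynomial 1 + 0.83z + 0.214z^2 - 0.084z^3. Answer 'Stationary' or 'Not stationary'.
\text{Stationary}

The AR(p) characteristic polynomial is P(z) = 1 + 0.83z + 0.214z^2 - 0.084z^3.
Stationarity requires all roots to lie outside the unit circle, i.e. |z| > 1 for every root.
Degree 3: look for a simple real root z0 first, then factor out (1 - z/z0) and solve the remaining quadratic.
Testing z0 = 5: P(5) = 1 + (0.83)(5) + (0.214)(5)^2 + (-0.084)(5)^3
  = 1 + (4.15) + (5.35) + (-10.5) = 0.  So z_0 = 5 is a root, |z_0| = 5.
Divide out the factor (1 - 0.2 z) = (1 - z/z0) (since 1/z0 = 0.2):
  P(z) = (1 - 0.2 z)(1 + (1.03) z + (0.42) z^2)
  [check: z-coef 1.03 - (0.2) = 0.83; z^2-coef 0.42 - (0.2)(1.03) = 0.214; z^3-coef -(0.2)(0.42) = -0.084.]
Remaining roots from the quadratic factor 1 + (1.03) z + (0.42) z^2:
  Set 1 + (1.03) z + (0.42) z^2 = 0, i.e. a z^2 + b z + c = 0 with a = 0.42, b = 1.03, c = 1.
  Discriminant D = b^2 - 4ac = (1.03)^2 - 4*(0.42)*1 = 1.0609 - (1.68) = -0.6191.
  D < 0, so the roots are the complex-conjugate pair z = (-b +/- i sqrt(-D)) / (2a) = -1.2262 +/- 0.9367i.
  For a conjugate pair |z|^2 = z * conj(z) = (product of roots) = c/a = 1/(0.42) = 2.380952, so |z| = sqrt(2.380952) = 1.543 for both roots.
Moduli of all roots: 5.0000, 1.5430, 1.5430.
All moduli strictly greater than 1? Yes.
Verdict: Stationary.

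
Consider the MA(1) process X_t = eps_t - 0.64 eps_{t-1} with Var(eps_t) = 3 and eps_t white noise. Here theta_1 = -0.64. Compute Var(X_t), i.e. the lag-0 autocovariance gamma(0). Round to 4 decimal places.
\gamma(0) = 4.2288

For an MA(q) process X_t = eps_t + sum_i theta_i eps_{t-i} with
Var(eps_t) = sigma^2, the variance is
  gamma(0) = sigma^2 * (1 + sum_i theta_i^2).
  sum_i theta_i^2 = (-0.64)^2 = 0.4096.
  gamma(0) = 3 * (1 + 0.4096) = 3 * 1.4096 = 4.2288.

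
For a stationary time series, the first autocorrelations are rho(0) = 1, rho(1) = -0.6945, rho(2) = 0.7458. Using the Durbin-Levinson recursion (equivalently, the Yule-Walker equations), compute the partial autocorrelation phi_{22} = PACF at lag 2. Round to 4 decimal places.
\phi_{22} = 0.5090

The PACF at lag k is phi_{kk}, the last component of the solution
to the Yule-Walker system G_k phi = r_k where
  (G_k)_{ij} = rho(|i - j|), (r_k)_i = rho(i), i,j = 1..k.
Equivalently, Durbin-Levinson gives phi_{kk} iteratively:
  phi_{11} = rho(1)
  phi_{kk} = [rho(k) - sum_{j=1..k-1} phi_{k-1,j} rho(k-j)]
            / [1 - sum_{j=1..k-1} phi_{k-1,j} rho(j)],
  phi_{k,j} = phi_{k-1,j} - phi_{kk} phi_{k-1,k-j},  j = 1..k-1.
Step k = 1:
  phi_11 = rho(1) = -0.6945.
Step k = 2:
  phi_22 = [rho(2) - phi_11 rho(1)] / [1 - phi_11 rho(1)] = [0.7458 - (-0.6945)(-0.6945)] / [1 - (-0.6945)(-0.6945)]
         = 0.26346975 / 0.51766975 = 0.509.
Therefore phi_{22} = 0.5090.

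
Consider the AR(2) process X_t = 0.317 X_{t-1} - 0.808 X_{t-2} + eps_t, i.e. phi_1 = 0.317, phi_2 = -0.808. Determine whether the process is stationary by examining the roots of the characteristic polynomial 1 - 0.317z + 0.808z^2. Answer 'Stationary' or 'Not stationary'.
\text{Stationary}

The AR(p) characteristic polynomial is P(z) = 1 - 0.317z + 0.808z^2.
Stationarity requires all roots to lie outside the unit circle, i.e. |z| > 1 for every root.
Set 1 + (-0.317) z + (0.808) z^2 = 0, i.e. a z^2 + b z + c = 0 with a = 0.808, b = -0.317, c = 1.
Discriminant D = b^2 - 4ac = (-0.317)^2 - 4*(0.808)*1 = 0.100489 - (3.232) = -3.131511.
D < 0, so the roots are the complex-conjugate pair z = (-b +/- i sqrt(-D)) / (2a) = 0.1962 +/- 1.0951i.
For a conjugate pair |z|^2 = z * conj(z) = (product of roots) = c/a = 1/(0.808) = 1.237624, so |z| = sqrt(1.237624) = 1.1125 for both roots.
Moduli of all roots: 1.1125, 1.1125.
All moduli strictly greater than 1? Yes.
Verdict: Stationary.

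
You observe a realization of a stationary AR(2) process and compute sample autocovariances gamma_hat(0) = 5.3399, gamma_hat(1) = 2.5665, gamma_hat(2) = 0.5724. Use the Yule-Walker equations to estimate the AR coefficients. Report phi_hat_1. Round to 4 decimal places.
\hat\phi_{1} = 0.5580

The Yule-Walker equations for an AR(p) process read, in matrix form,
  Gamma_p phi = r_p,   with   (Gamma_p)_{ij} = gamma(|i - j|),
                       (r_p)_i = gamma(i),   i,j = 1..p.
Substitute the sample gammas (Toeplitz matrix and right-hand side of size 2):
  Gamma_p = [[5.3399, 2.5665], [2.5665, 5.3399]]
  r_p     = [2.5665, 0.5724]
Written out:
  5.3399 phi_1 + 2.5665 phi_2 = 2.5665
  2.5665 phi_1 + 5.3399 phi_2 = 0.5724
Solve by Cramer's rule:
  det = gamma(0)^2 - gamma(1)^2 = (5.3399)^2 - (2.5665)^2 = 28.51453201 - 6.58692225 = 21.92760976
  phi_hat_1 = [gamma(1) gamma(0) - gamma(1) gamma(2)] / det = [(2.5665)(5.3399) - (2.5665)(0.5724)] / 21.92760976 = 12.23578875 / 21.92760976 = 0.558
  phi_hat_2 = [gamma(0) gamma(2) - gamma(1)^2] / det = [(5.3399)(0.5724) - (2.5665)^2] / 21.92760976 = -3.53036349 / 21.92760976 = -0.161
So phi_hat = [0.5580, -0.1610].
Therefore phi_hat_1 = 0.5580.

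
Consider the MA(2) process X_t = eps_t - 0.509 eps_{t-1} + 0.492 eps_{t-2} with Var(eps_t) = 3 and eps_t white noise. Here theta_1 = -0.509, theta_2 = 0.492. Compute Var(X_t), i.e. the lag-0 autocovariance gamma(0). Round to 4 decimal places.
\gamma(0) = 4.5034

For an MA(q) process X_t = eps_t + sum_i theta_i eps_{t-i} with
Var(eps_t) = sigma^2, the variance is
  gamma(0) = sigma^2 * (1 + sum_i theta_i^2).
  sum_i theta_i^2 = (-0.509)^2 + (0.492)^2 = 0.259081 + 0.242064 = 0.501145.
  gamma(0) = 3 * (1 + 0.501145) = 3 * 1.501145 = 4.503435, which rounds to 4.5034.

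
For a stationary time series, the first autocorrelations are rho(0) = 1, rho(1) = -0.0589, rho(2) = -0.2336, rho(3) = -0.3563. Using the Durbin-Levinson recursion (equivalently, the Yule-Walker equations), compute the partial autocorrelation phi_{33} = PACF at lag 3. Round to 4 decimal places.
\phi_{33} = -0.4120

The PACF at lag k is phi_{kk}, the last component of the solution
to the Yule-Walker system G_k phi = r_k where
  (G_k)_{ij} = rho(|i - j|), (r_k)_i = rho(i), i,j = 1..k.
Equivalently, Durbin-Levinson gives phi_{kk} iteratively:
  phi_{11} = rho(1)
  phi_{kk} = [rho(k) - sum_{j=1..k-1} phi_{k-1,j} rho(k-j)]
            / [1 - sum_{j=1..k-1} phi_{k-1,j} rho(j)],
  phi_{k,j} = phi_{k-1,j} - phi_{kk} phi_{k-1,k-j},  j = 1..k-1.
Step k = 1:
  phi_11 = rho(1) = -0.0589.
Step k = 2:
  phi_22 = [rho(2) - phi_11 rho(1)] / [1 - phi_11 rho(1)] = [-0.2336 - (-0.0589)(-0.0589)] / [1 - (-0.0589)(-0.0589)]
         = -0.23706921 / 0.99653079 = -0.237895.
  Update: phi_21 = phi_11 - phi_22 phi_11 = -0.0589 - (-0.237895)(-0.0589) = -0.072912.
Step k = 3:
  phi_33 = [rho(3) - phi_21 rho(2) - phi_22 rho(1)] / [1 - phi_21 rho(1) - phi_22 rho(2)]
    numerator   = -0.3563 - (-0.072912)(-0.2336) - (-0.237895)(-0.0589) = -0.38734423
    denominator = 1 - (-0.072912)(-0.0589) - (-0.237895)(-0.2336) = 0.94013333
  phi_33 = -0.38734423 / 0.94013333 = -0.412.
Therefore phi_{33} = -0.4120.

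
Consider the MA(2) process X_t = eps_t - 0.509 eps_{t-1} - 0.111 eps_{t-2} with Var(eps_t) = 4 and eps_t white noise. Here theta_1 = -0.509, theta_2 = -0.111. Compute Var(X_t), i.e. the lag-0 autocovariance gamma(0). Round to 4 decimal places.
\gamma(0) = 5.0856

For an MA(q) process X_t = eps_t + sum_i theta_i eps_{t-i} with
Var(eps_t) = sigma^2, the variance is
  gamma(0) = sigma^2 * (1 + sum_i theta_i^2).
  sum_i theta_i^2 = (-0.509)^2 + (-0.111)^2 = 0.259081 + 0.012321 = 0.271402.
  gamma(0) = 4 * (1 + 0.271402) = 4 * 1.271402 = 5.085608, which rounds to 5.0856.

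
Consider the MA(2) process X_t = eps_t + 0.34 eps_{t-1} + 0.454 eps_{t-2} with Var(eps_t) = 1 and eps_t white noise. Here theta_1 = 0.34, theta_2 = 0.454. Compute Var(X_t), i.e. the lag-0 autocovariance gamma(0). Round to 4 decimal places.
\gamma(0) = 1.3217

For an MA(q) process X_t = eps_t + sum_i theta_i eps_{t-i} with
Var(eps_t) = sigma^2, the variance is
  gamma(0) = sigma^2 * (1 + sum_i theta_i^2).
  sum_i theta_i^2 = (0.34)^2 + (0.454)^2 = 0.1156 + 0.206116 = 0.321716.
  gamma(0) = 1 * (1 + 0.321716) = 1 * 1.321716 = 1.321716, which rounds to 1.3217.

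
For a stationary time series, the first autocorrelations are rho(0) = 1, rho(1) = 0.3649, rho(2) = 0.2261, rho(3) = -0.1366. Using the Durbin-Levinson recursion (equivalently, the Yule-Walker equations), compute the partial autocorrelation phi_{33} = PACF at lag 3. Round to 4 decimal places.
\phi_{33} = -0.2910

The PACF at lag k is phi_{kk}, the last component of the solution
to the Yule-Walker system G_k phi = r_k where
  (G_k)_{ij} = rho(|i - j|), (r_k)_i = rho(i), i,j = 1..k.
Equivalently, Durbin-Levinson gives phi_{kk} iteratively:
  phi_{11} = rho(1)
  phi_{kk} = [rho(k) - sum_{j=1..k-1} phi_{k-1,j} rho(k-j)]
            / [1 - sum_{j=1..k-1} phi_{k-1,j} rho(j)],
  phi_{k,j} = phi_{k-1,j} - phi_{kk} phi_{k-1,k-j},  j = 1..k-1.
Step k = 1:
  phi_11 = rho(1) = 0.3649.
Step k = 2:
  phi_22 = [rho(2) - phi_11 rho(1)] / [1 - phi_11 rho(1)] = [0.2261 - (0.3649)(0.3649)] / [1 - (0.3649)(0.3649)]
         = 0.09294799 / 0.86684799 = 0.107225.
  Update: phi_21 = phi_11 - phi_22 phi_11 = 0.3649 - (0.107225)(0.3649) = 0.325774.
Step k = 3:
  phi_33 = [rho(3) - phi_21 rho(2) - phi_22 rho(1)] / [1 - phi_21 rho(1) - phi_22 rho(2)]
    numerator   = -0.1366 - (0.325774)(0.2261) - (0.107225)(0.3649) = -0.24938388
    denominator = 1 - (0.325774)(0.3649) - (0.107225)(0.2261) = 0.85688162
  phi_33 = -0.24938388 / 0.85688162 = -0.291.
Therefore phi_{33} = -0.2910.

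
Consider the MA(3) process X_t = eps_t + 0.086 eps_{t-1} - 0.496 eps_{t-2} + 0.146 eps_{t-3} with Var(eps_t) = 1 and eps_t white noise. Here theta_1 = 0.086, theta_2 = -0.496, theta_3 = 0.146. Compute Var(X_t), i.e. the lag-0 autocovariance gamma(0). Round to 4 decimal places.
\gamma(0) = 1.2747

For an MA(q) process X_t = eps_t + sum_i theta_i eps_{t-i} with
Var(eps_t) = sigma^2, the variance is
  gamma(0) = sigma^2 * (1 + sum_i theta_i^2).
  sum_i theta_i^2 = (0.086)^2 + (-0.496)^2 + (0.146)^2 = 0.007396 + 0.246016 + 0.021316 = 0.274728.
  gamma(0) = 1 * (1 + 0.274728) = 1 * 1.274728 = 1.274728, which rounds to 1.2747.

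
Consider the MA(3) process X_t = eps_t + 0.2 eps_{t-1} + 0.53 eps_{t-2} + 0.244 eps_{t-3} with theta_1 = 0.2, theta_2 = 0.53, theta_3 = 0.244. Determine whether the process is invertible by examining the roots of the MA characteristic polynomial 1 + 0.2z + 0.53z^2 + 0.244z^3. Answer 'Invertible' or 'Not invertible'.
\text{Invertible}

The MA(q) characteristic polynomial is P(z) = 1 + 0.2z + 0.53z^2 + 0.244z^3.
Invertibility requires all roots to lie outside the unit circle, i.e. |z| > 1 for every root.
Degree 3: look for a simple real root z0 first, then factor out (1 - z/z0) and solve the remaining quadratic.
Testing z0 = -2.5: P(-2.5) = 1 + (0.2)(-2.5) + (0.53)(-2.5)^2 + (0.244)(-2.5)^3
  = 1 + (-0.5) + (3.3125) + (-3.8125) = 0.  So z_0 = -2.5 is a root, |z_0| = 2.5.
Divide out the factor (1 + 0.4 z) = (1 - z/z0) (since 1/z0 = -0.4):
  P(z) = (1 + 0.4 z)(1 + (-0.2) z + (0.61) z^2)
  [check: z-coef -0.2 - (-0.4) = 0.2; z^2-coef 0.61 - (-0.4)(-0.2) = 0.53; z^3-coef -(-0.4)(0.61) = 0.244.]
Remaining roots from the quadratic factor 1 + (-0.2) z + (0.61) z^2:
  Set 1 + (-0.2) z + (0.61) z^2 = 0, i.e. a z^2 + b z + c = 0 with a = 0.61, b = -0.2, c = 1.
  Discriminant D = b^2 - 4ac = (-0.2)^2 - 4*(0.61)*1 = 0.04 - (2.44) = -2.4.
  D < 0, so the roots are the complex-conjugate pair z = (-b +/- i sqrt(-D)) / (2a) = 0.1639 +/- 1.2698i.
  For a conjugate pair |z|^2 = z * conj(z) = (product of roots) = c/a = 1/(0.61) = 1.639344, so |z| = sqrt(1.639344) = 1.2804 for both roots.
Moduli of all roots: 2.5000, 1.2804, 1.2804.
All moduli strictly greater than 1? Yes.
Verdict: Invertible.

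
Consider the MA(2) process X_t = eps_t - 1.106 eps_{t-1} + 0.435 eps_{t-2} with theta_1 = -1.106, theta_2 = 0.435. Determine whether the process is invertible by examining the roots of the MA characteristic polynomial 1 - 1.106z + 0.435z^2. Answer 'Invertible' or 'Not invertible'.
\text{Invertible}

The MA(q) characteristic polynomial is P(z) = 1 - 1.106z + 0.435z^2.
Invertibility requires all roots to lie outside the unit circle, i.e. |z| > 1 for every root.
Set 1 + (-1.106) z + (0.435) z^2 = 0, i.e. a z^2 + b z + c = 0 with a = 0.435, b = -1.106, c = 1.
Discriminant D = b^2 - 4ac = (-1.106)^2 - 4*(0.435)*1 = 1.223236 - (1.74) = -0.516764.
D < 0, so the roots are the complex-conjugate pair z = (-b +/- i sqrt(-D)) / (2a) = 1.2713 +/- 0.8263i.
For a conjugate pair |z|^2 = z * conj(z) = (product of roots) = c/a = 1/(0.435) = 2.298851, so |z| = sqrt(2.298851) = 1.5162 for both roots.
Moduli of all roots: 1.5162, 1.5162.
All moduli strictly greater than 1? Yes.
Verdict: Invertible.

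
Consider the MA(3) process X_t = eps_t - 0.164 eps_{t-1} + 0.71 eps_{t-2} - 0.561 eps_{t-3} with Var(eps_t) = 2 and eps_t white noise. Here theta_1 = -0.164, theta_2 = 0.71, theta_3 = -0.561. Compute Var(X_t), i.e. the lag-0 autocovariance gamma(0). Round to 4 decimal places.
\gamma(0) = 3.6914

For an MA(q) process X_t = eps_t + sum_i theta_i eps_{t-i} with
Var(eps_t) = sigma^2, the variance is
  gamma(0) = sigma^2 * (1 + sum_i theta_i^2).
  sum_i theta_i^2 = (-0.164)^2 + (0.71)^2 + (-0.561)^2 = 0.026896 + 0.5041 + 0.314721 = 0.845717.
  gamma(0) = 2 * (1 + 0.845717) = 2 * 1.845717 = 3.691434, which rounds to 3.6914.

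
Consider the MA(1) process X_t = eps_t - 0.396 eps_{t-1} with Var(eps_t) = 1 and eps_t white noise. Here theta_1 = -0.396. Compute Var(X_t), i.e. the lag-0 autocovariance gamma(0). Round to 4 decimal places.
\gamma(0) = 1.1568

For an MA(q) process X_t = eps_t + sum_i theta_i eps_{t-i} with
Var(eps_t) = sigma^2, the variance is
  gamma(0) = sigma^2 * (1 + sum_i theta_i^2).
  sum_i theta_i^2 = (-0.396)^2 = 0.156816.
  gamma(0) = 1 * (1 + 0.156816) = 1 * 1.156816 = 1.156816, which rounds to 1.1568.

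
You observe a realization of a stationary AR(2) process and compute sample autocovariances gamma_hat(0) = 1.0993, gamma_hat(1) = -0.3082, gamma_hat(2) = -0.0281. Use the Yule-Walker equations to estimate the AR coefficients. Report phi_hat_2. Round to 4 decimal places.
\hat\phi_{2} = -0.1130

The Yule-Walker equations for an AR(p) process read, in matrix form,
  Gamma_p phi = r_p,   with   (Gamma_p)_{ij} = gamma(|i - j|),
                       (r_p)_i = gamma(i),   i,j = 1..p.
Substitute the sample gammas (Toeplitz matrix and right-hand side of size 2):
  Gamma_p = [[1.0993, -0.3082], [-0.3082, 1.0993]]
  r_p     = [-0.3082, -0.0281]
Written out:
  1.0993 phi_1 - 0.3082 phi_2 = -0.3082
  -0.3082 phi_1 + 1.0993 phi_2 = -0.0281
Solve by Cramer's rule:
  det = gamma(0)^2 - gamma(1)^2 = (1.0993)^2 - (-0.3082)^2 = 1.20846049 - 0.09498724 = 1.11347325
  phi_hat_1 = [gamma(1) gamma(0) - gamma(1) gamma(2)] / det = [(-0.3082)(1.0993) - (-0.3082)(-0.0281)] / 1.11347325 = -0.34746468 / 1.11347325 = -0.3121
  phi_hat_2 = [gamma(0) gamma(2) - gamma(1)^2] / det = [(1.0993)(-0.0281) - (-0.3082)^2] / 1.11347325 = -0.12587757 / 1.11347325 = -0.113
So phi_hat = [-0.3121, -0.1130].
Therefore phi_hat_2 = -0.1130.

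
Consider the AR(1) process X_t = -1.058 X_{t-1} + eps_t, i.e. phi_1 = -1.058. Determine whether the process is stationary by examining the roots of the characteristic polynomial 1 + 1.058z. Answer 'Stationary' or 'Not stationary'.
\text{Not stationary}

The AR(p) characteristic polynomial is P(z) = 1 + 1.058z.
Stationarity requires all roots to lie outside the unit circle, i.e. |z| > 1 for every root.
This is linear in z: 1 + (1.058) z = 0  =>  z = -1/(1.058) = -0.94518,  |z| = 0.94518.
Moduli of all roots: 0.9452.
All moduli strictly greater than 1? No.
Verdict: Not stationary.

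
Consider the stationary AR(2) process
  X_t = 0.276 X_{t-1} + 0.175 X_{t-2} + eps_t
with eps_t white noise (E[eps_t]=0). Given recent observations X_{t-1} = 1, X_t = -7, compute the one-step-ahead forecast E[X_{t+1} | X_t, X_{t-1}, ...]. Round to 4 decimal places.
E[X_{t+1} \mid \mathcal F_t] = -1.7570

For an AR(p) model X_t = c + sum_i phi_i X_{t-i} + eps_t, the
one-step-ahead conditional mean is
  E[X_{t+1} | X_t, ...] = c + sum_i phi_i X_{t+1-i}.
Substitute known values:
  E[X_{t+1} | ...] = (0.276) * (-7) + (0.175) * (1)
                   = -1.7570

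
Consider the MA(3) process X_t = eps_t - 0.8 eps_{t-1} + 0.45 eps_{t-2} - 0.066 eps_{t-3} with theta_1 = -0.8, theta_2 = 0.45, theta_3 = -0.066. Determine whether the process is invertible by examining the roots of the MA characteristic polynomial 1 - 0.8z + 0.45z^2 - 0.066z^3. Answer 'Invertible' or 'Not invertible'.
\text{Invertible}

The MA(q) characteristic polynomial is P(z) = 1 - 0.8z + 0.45z^2 - 0.066z^3.
Invertibility requires all roots to lie outside the unit circle, i.e. |z| > 1 for every root.
Degree 3: look for a simple real root z0 first, then factor out (1 - z/z0) and solve the remaining quadratic.
Testing z0 = 5: P(5) = 1 + (-0.8)(5) + (0.45)(5)^2 + (-0.066)(5)^3
  = 1 + (-4) + (11.25) + (-8.25) = 0.  So z_0 = 5 is a root, |z_0| = 5.
Divide out the factor (1 - 0.2 z) = (1 - z/z0) (since 1/z0 = 0.2):
  P(z) = (1 - 0.2 z)(1 + (-0.6) z + (0.33) z^2)
  [check: z-coef -0.6 - (0.2) = -0.8; z^2-coef 0.33 - (0.2)(-0.6) = 0.45; z^3-coef -(0.2)(0.33) = -0.066.]
Remaining roots from the quadratic factor 1 + (-0.6) z + (0.33) z^2:
  Set 1 + (-0.6) z + (0.33) z^2 = 0, i.e. a z^2 + b z + c = 0 with a = 0.33, b = -0.6, c = 1.
  Discriminant D = b^2 - 4ac = (-0.6)^2 - 4*(0.33)*1 = 0.36 - (1.32) = -0.96.
  D < 0, so the roots are the complex-conjugate pair z = (-b +/- i sqrt(-D)) / (2a) = 0.9091 +/- 1.4845i.
  For a conjugate pair |z|^2 = z * conj(z) = (product of roots) = c/a = 1/(0.33) = 3.030303, so |z| = sqrt(3.030303) = 1.7408 for both roots.
Moduli of all roots: 5.0000, 1.7408, 1.7408.
All moduli strictly greater than 1? Yes.
Verdict: Invertible.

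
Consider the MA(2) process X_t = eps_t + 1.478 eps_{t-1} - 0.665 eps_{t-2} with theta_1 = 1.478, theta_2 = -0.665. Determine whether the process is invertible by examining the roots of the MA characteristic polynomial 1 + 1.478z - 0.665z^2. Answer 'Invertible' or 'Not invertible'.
\text{Not invertible}

The MA(q) characteristic polynomial is P(z) = 1 + 1.478z - 0.665z^2.
Invertibility requires all roots to lie outside the unit circle, i.e. |z| > 1 for every root.
Set 1 + (1.478) z + (-0.665) z^2 = 0, i.e. a z^2 + b z + c = 0 with a = -0.665, b = 1.478, c = 1.
Discriminant D = b^2 - 4ac = (1.478)^2 - 4*(-0.665)*1 = 2.184484 - (-2.66) = 4.844484.
D >= 0, so the roots are real: z = (-b +/- sqrt(D)) / (2a) = (-1.478 +/- 2.201019) / (-1.33).
  z_1 = (-1.478 + 2.201019) / (-1.33) = -0.5436,   |z_1| = 0.5436.
  z_2 = (-1.478 - 2.201019) / (-1.33) = 2.7662,   |z_2| = 2.7662.
Moduli of all roots: 0.5436, 2.7662.
All moduli strictly greater than 1? No.
Verdict: Not invertible.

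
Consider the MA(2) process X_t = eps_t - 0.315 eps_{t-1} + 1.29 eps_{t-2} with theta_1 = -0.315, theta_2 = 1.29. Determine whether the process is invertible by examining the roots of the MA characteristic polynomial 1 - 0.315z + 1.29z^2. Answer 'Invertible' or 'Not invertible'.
\text{Not invertible}

The MA(q) characteristic polynomial is P(z) = 1 - 0.315z + 1.29z^2.
Invertibility requires all roots to lie outside the unit circle, i.e. |z| > 1 for every root.
Set 1 + (-0.315) z + (1.29) z^2 = 0, i.e. a z^2 + b z + c = 0 with a = 1.29, b = -0.315, c = 1.
Discriminant D = b^2 - 4ac = (-0.315)^2 - 4*(1.29)*1 = 0.099225 - (5.16) = -5.060775.
D < 0, so the roots are the complex-conjugate pair z = (-b +/- i sqrt(-D)) / (2a) = 0.1221 +/- 0.8719i.
For a conjugate pair |z|^2 = z * conj(z) = (product of roots) = c/a = 1/(1.29) = 0.775194, so |z| = sqrt(0.775194) = 0.8805 for both roots.
Moduli of all roots: 0.8805, 0.8805.
All moduli strictly greater than 1? No.
Verdict: Not invertible.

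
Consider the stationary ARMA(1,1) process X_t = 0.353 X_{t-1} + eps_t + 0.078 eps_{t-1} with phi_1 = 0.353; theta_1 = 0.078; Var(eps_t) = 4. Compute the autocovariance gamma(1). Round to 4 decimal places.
\gamma(1) = 2.0236

Multiply the model equation by X_{t-k} and take expectations. With theta_0 = psi_0 = 1 and psi_j the MA(infinity) weights, this gives
  gamma(k) - sum_i phi_i gamma(k-i) = c_k,
  c_k = sigma^2 * sum_{j=k..q} theta_j psi_{j-k}   (c_k = 0 for k > q),
using gamma(-m) = gamma(m).
psi-weights needed (psi_j = theta_j + sum_i phi_i psi_{j-i}):
  psi_1 = theta_1 + phi_1 = 0.078 + (0.353) = 0.431
Right-hand sides:
  c_0 = sigma^2 (1 + theta_1 psi_1) = 4 * (1 + (0.078)(0.431)) = 4 * 1.033618 = 4.134472
  c_1 = sigma^2 theta_1 = 4 * (0.078) = 0.312
  c_2 = 0
Equations for k = 0 and k = 1 (AR order 1):
  gamma(0) = phi_1 gamma(1) + c_0
  gamma(1) = phi_1 gamma(0) + c_1
Substituting the second into the first: gamma(0) (1 - phi_1^2) = c_0 + phi_1 c_1, so
  gamma(0) = (c_0 + phi_1 c_1) / (1 - phi_1^2) = (4.134472 + (0.353)(0.312)) / (1 - (0.353)^2) = 4.244608 / 0.875391 = 4.848814.
  gamma(1) = phi_1 gamma(0) + c_1 = (0.353)(4.848814) + (0.312) = 2.023631.
Therefore gamma(1) = 2.0236 (to 4 decimal places).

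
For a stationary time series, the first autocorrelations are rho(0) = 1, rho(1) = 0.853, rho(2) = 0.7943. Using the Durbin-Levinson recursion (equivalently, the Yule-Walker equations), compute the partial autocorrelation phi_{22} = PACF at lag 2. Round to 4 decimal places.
\phi_{22} = 0.2448

The PACF at lag k is phi_{kk}, the last component of the solution
to the Yule-Walker system G_k phi = r_k where
  (G_k)_{ij} = rho(|i - j|), (r_k)_i = rho(i), i,j = 1..k.
Equivalently, Durbin-Levinson gives phi_{kk} iteratively:
  phi_{11} = rho(1)
  phi_{kk} = [rho(k) - sum_{j=1..k-1} phi_{k-1,j} rho(k-j)]
            / [1 - sum_{j=1..k-1} phi_{k-1,j} rho(j)],
  phi_{k,j} = phi_{k-1,j} - phi_{kk} phi_{k-1,k-j},  j = 1..k-1.
Step k = 1:
  phi_11 = rho(1) = 0.853.
Step k = 2:
  phi_22 = [rho(2) - phi_11 rho(1)] / [1 - phi_11 rho(1)] = [0.7943 - (0.853)(0.853)] / [1 - (0.853)(0.853)]
         = 0.066691 / 0.272391 = 0.2448.
Therefore phi_{22} = 0.2448.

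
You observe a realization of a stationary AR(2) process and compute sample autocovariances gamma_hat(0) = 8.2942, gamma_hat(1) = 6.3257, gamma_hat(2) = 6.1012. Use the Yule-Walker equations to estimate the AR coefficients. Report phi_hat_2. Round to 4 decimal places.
\hat\phi_{2} = 0.3680

The Yule-Walker equations for an AR(p) process read, in matrix form,
  Gamma_p phi = r_p,   with   (Gamma_p)_{ij} = gamma(|i - j|),
                       (r_p)_i = gamma(i),   i,j = 1..p.
Substitute the sample gammas (Toeplitz matrix and right-hand side of size 2):
  Gamma_p = [[8.2942, 6.3257], [6.3257, 8.2942]]
  r_p     = [6.3257, 6.1012]
Written out:
  8.2942 phi_1 + 6.3257 phi_2 = 6.3257
  6.3257 phi_1 + 8.2942 phi_2 = 6.1012
Solve by Cramer's rule:
  det = gamma(0)^2 - gamma(1)^2 = (8.2942)^2 - (6.3257)^2 = 68.79375364 - 40.01448049 = 28.77927315
  phi_hat_1 = [gamma(1) gamma(0) - gamma(1) gamma(2)] / det = [(6.3257)(8.2942) - (6.3257)(6.1012)] / 28.77927315 = 13.8722601 / 28.77927315 = 0.482
  phi_hat_2 = [gamma(0) gamma(2) - gamma(1)^2] / det = [(8.2942)(6.1012) - (6.3257)^2] / 28.77927315 = 10.59009255 / 28.77927315 = 0.368
So phi_hat = [0.4820, 0.3680].
Therefore phi_hat_2 = 0.3680.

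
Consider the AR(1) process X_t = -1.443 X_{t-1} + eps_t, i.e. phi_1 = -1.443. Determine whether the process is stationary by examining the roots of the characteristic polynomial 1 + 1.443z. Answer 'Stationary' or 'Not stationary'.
\text{Not stationary}

The AR(p) characteristic polynomial is P(z) = 1 + 1.443z.
Stationarity requires all roots to lie outside the unit circle, i.e. |z| > 1 for every root.
This is linear in z: 1 + (1.443) z = 0  =>  z = -1/(1.443) = -0.693001,  |z| = 0.693001.
Moduli of all roots: 0.6930.
All moduli strictly greater than 1? No.
Verdict: Not stationary.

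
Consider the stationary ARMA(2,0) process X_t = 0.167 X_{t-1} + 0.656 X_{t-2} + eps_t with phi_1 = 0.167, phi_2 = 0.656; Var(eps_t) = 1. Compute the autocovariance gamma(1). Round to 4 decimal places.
\gamma(1) = 1.1150

Multiply the model equation by X_{t-k} and take expectations. With theta_0 = psi_0 = 1 and psi_j the MA(infinity) weights, this gives
  gamma(k) - sum_i phi_i gamma(k-i) = c_k,
  c_k = sigma^2 * sum_{j=k..q} theta_j psi_{j-k}   (c_k = 0 for k > q),
using gamma(-m) = gamma(m).
Pure AR (q = 0): c_0 = sigma^2 = 1, c_k = 0 for k >= 1.
Equations for k = 0, 1, 2 (AR order 2, c_2 = 0):
  (E0) gamma(0) = phi_1 gamma(1) + phi_2 gamma(2) + c_0
  (E1) gamma(1) = phi_1 gamma(0) + phi_2 gamma(1) + c_1
  (E2) gamma(2) = phi_1 gamma(1) + phi_2 gamma(0)
From (E1): gamma(1) = A gamma(0) + B with
  A = phi_1 / (1 - phi_2) = 0.167 / 0.344 = 0.485465,   B = c_1 / (1 - phi_2) = 0 / 0.344 = 0.
Insert (E2) into (E0): gamma(0) (1 - phi_2^2) = phi_1 (1 + phi_2) gamma(1) + c_0.
  phi_1 (1 + phi_2) = (0.167)(1.656) = 0.276552,   1 - phi_2^2 = 0.569664.
Replace gamma(1) by A gamma(0) + B and collect gamma(0):
  gamma(0) [0.569664 - (0.276552)(0.485465)] = c_0 = 1
  gamma(0) * 0.435408 = 1
  gamma(0) = 1 / 0.435408 = 2.296698.
  gamma(1) = A gamma(0) = (0.485465)(2.296698) = 1.114967.
Therefore gamma(1) = 1.1150 (to 4 decimal places).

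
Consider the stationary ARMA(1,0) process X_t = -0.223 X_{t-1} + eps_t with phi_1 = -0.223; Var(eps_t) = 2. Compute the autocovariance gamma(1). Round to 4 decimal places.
\gamma(1) = -0.4693

Multiply the model equation by X_{t-k} and take expectations. With theta_0 = psi_0 = 1 and psi_j the MA(infinity) weights, this gives
  gamma(k) - sum_i phi_i gamma(k-i) = c_k,
  c_k = sigma^2 * sum_{j=k..q} theta_j psi_{j-k}   (c_k = 0 for k > q),
using gamma(-m) = gamma(m).
Pure AR (q = 0): c_0 = sigma^2 = 2, c_k = 0 for k >= 1.
Equations for k = 0 and k = 1 (AR order 1):
  gamma(0) = phi_1 gamma(1) + c_0
  gamma(1) = phi_1 gamma(0) + c_1
Substituting the second into the first: gamma(0) (1 - phi_1^2) = c_0 + phi_1 c_1, so
  gamma(0) = c_0 / (1 - phi_1^2) = 2 / (1 - (-0.223)^2) = 2 / 0.950271 = 2.104663.
  gamma(1) = phi_1 gamma(0) = (-0.223)(2.104663) = -0.46934.
Therefore gamma(1) = -0.4693 (to 4 decimal places).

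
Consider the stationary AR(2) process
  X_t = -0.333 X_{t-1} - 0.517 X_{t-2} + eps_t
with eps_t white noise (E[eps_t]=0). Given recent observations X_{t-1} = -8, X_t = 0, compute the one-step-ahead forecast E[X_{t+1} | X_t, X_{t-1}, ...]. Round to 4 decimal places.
E[X_{t+1} \mid \mathcal F_t] = 4.1360

For an AR(p) model X_t = c + sum_i phi_i X_{t-i} + eps_t, the
one-step-ahead conditional mean is
  E[X_{t+1} | X_t, ...] = c + sum_i phi_i X_{t+1-i}.
Substitute known values:
  E[X_{t+1} | ...] = (-0.333) * (0) + (-0.517) * (-8)
                   = 4.1360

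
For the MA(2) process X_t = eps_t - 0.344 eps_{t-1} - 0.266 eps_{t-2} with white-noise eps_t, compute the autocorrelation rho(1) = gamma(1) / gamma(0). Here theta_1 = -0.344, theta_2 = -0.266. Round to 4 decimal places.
\rho(1) = -0.2123

For an MA(q) process with theta_0 = 1, the autocovariance is
  gamma(k) = sigma^2 * sum_{i=0..q-k} theta_i * theta_{i+k},
and rho(k) = gamma(k) / gamma(0). Sigma^2 cancels.
  numerator   = (1)*(-0.344) + (-0.344)*(-0.266) = -0.252496.
  denominator = (1)^2 + (-0.344)^2 + (-0.266)^2 = 1.189092.
  rho(1) = -0.252496 / 1.189092 = -0.2123.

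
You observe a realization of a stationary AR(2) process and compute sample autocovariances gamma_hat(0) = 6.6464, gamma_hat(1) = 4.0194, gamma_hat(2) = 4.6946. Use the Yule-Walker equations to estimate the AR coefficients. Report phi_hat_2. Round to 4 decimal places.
\hat\phi_{2} = 0.5370

The Yule-Walker equations for an AR(p) process read, in matrix form,
  Gamma_p phi = r_p,   with   (Gamma_p)_{ij} = gamma(|i - j|),
                       (r_p)_i = gamma(i),   i,j = 1..p.
Substitute the sample gammas (Toeplitz matrix and right-hand side of size 2):
  Gamma_p = [[6.6464, 4.0194], [4.0194, 6.6464]]
  r_p     = [4.0194, 4.6946]
Written out:
  6.6464 phi_1 + 4.0194 phi_2 = 4.0194
  4.0194 phi_1 + 6.6464 phi_2 = 4.6946
Solve by Cramer's rule:
  det = gamma(0)^2 - gamma(1)^2 = (6.6464)^2 - (4.0194)^2 = 44.17463296 - 16.15557636 = 28.0190566
  phi_hat_1 = [gamma(1) gamma(0) - gamma(1) gamma(2)] / det = [(4.0194)(6.6464) - (4.0194)(4.6946)] / 28.0190566 = 7.84506492 / 28.0190566 = 0.28
  phi_hat_2 = [gamma(0) gamma(2) - gamma(1)^2] / det = [(6.6464)(4.6946) - (4.0194)^2] / 28.0190566 = 15.04661308 / 28.0190566 = 0.537
So phi_hat = [0.2800, 0.5370].
Therefore phi_hat_2 = 0.5370.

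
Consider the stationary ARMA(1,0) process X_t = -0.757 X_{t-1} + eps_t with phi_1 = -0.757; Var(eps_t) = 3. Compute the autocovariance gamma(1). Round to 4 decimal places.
\gamma(1) = -5.3191

Multiply the model equation by X_{t-k} and take expectations. With theta_0 = psi_0 = 1 and psi_j the MA(infinity) weights, this gives
  gamma(k) - sum_i phi_i gamma(k-i) = c_k,
  c_k = sigma^2 * sum_{j=k..q} theta_j psi_{j-k}   (c_k = 0 for k > q),
using gamma(-m) = gamma(m).
Pure AR (q = 0): c_0 = sigma^2 = 3, c_k = 0 for k >= 1.
Equations for k = 0 and k = 1 (AR order 1):
  gamma(0) = phi_1 gamma(1) + c_0
  gamma(1) = phi_1 gamma(0) + c_1
Substituting the second into the first: gamma(0) (1 - phi_1^2) = c_0 + phi_1 c_1, so
  gamma(0) = c_0 / (1 - phi_1^2) = 3 / (1 - (-0.757)^2) = 3 / 0.426951 = 7.026567.
  gamma(1) = phi_1 gamma(0) = (-0.757)(7.026567) = -5.319112.
Therefore gamma(1) = -5.3191 (to 4 decimal places).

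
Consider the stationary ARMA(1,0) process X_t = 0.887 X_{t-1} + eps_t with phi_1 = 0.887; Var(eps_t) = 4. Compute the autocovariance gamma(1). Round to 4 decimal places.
\gamma(1) = 16.6392

Multiply the model equation by X_{t-k} and take expectations. With theta_0 = psi_0 = 1 and psi_j the MA(infinity) weights, this gives
  gamma(k) - sum_i phi_i gamma(k-i) = c_k,
  c_k = sigma^2 * sum_{j=k..q} theta_j psi_{j-k}   (c_k = 0 for k > q),
using gamma(-m) = gamma(m).
Pure AR (q = 0): c_0 = sigma^2 = 4, c_k = 0 for k >= 1.
Equations for k = 0 and k = 1 (AR order 1):
  gamma(0) = phi_1 gamma(1) + c_0
  gamma(1) = phi_1 gamma(0) + c_1
Substituting the second into the first: gamma(0) (1 - phi_1^2) = c_0 + phi_1 c_1, so
  gamma(0) = c_0 / (1 - phi_1^2) = 4 / (1 - (0.887)^2) = 4 / 0.213231 = 18.758998.
  gamma(1) = phi_1 gamma(0) = (0.887)(18.758998) = 16.639232.
Therefore gamma(1) = 16.6392 (to 4 decimal places).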